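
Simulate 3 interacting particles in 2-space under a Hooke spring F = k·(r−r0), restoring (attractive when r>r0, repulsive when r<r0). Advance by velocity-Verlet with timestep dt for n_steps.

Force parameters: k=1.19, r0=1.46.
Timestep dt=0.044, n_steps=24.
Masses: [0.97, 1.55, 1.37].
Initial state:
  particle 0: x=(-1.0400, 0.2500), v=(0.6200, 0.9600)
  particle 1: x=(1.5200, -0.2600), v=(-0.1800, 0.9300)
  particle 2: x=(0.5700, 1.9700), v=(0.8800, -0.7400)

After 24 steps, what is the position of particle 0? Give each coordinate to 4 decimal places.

step 0: x0=(-1.0400, 0.2500) x1=(1.5200, -0.2600) x2=(0.5700, 1.9700)
step 1: x0=(-1.0107, 0.2927) x1=(1.5110, -0.2183) x2=(0.6085, 1.9361)
step 2: x0=(-0.9773, 0.3364) x1=(1.4998, -0.1750) x2=(0.6466, 1.8999)
step 3: x0=(-0.9401, 0.3809) x1=(1.4866, -0.1303) x2=(0.6842, 1.8615)
step 4: x0=(-0.8992, 0.4260) x1=(1.4716, -0.0844) x2=(0.7214, 1.8213)
step 5: x0=(-0.8549, 0.4717) x1=(1.4549, -0.0373) x2=(0.7580, 1.7793)
step 6: x0=(-0.8074, 0.5179) x1=(1.4365, 0.0107) x2=(0.7942, 1.7360)
step 7: x0=(-0.7568, 0.5644) x1=(1.4168, 0.0595) x2=(0.8298, 1.6914)
step 8: x0=(-0.7035, 0.6111) x1=(1.3958, 0.1090) x2=(0.8649, 1.6460)
step 9: x0=(-0.6478, 0.6581) x1=(1.3737, 0.1589) x2=(0.8995, 1.5999)
step 10: x0=(-0.5899, 0.7051) x1=(1.3507, 0.2091) x2=(0.9336, 1.5534)
step 11: x0=(-0.5302, 0.7521) x1=(1.3269, 0.2595) x2=(0.9673, 1.5068)
step 12: x0=(-0.4690, 0.7991) x1=(1.3026, 0.3098) x2=(1.0006, 1.4603)
step 13: x0=(-0.4066, 0.8460) x1=(1.2778, 0.3599) x2=(1.0335, 1.4141)
step 14: x0=(-0.3433, 0.8927) x1=(1.2527, 0.4095) x2=(1.0662, 1.3684)
step 15: x0=(-0.2795, 0.9394) x1=(1.2274, 0.4586) x2=(1.0987, 1.3236)
step 16: x0=(-0.2155, 0.9859) x1=(1.2021, 0.5068) x2=(1.1310, 1.2797)
step 17: x0=(-0.1515, 1.0324) x1=(1.1769, 0.5540) x2=(1.1634, 1.2370)
step 18: x0=(-0.0880, 1.0788) x1=(1.1517, 0.6001) x2=(1.1960, 1.1957)
step 19: x0=(-0.0252, 1.1254) x1=(1.1266, 0.6448) x2=(1.2290, 1.1558)
step 20: x0=(0.0366, 1.1721) x1=(1.1016, 0.6880) x2=(1.2626, 1.1175)
step 21: x0=(0.0973, 1.2191) x1=(1.0764, 0.7296) x2=(1.2972, 1.0807)
step 22: x0=(0.1566, 1.2666) x1=(1.0508, 0.7697) x2=(1.3332, 1.0454)
step 23: x0=(0.2144, 1.3147) x1=(1.0247, 0.8083) x2=(1.3709, 1.0113)
step 24: x0=(0.2706, 1.3636) x1=(0.9979, 0.8458) x2=(1.4105, 0.9779)

(0.2706, 1.3636)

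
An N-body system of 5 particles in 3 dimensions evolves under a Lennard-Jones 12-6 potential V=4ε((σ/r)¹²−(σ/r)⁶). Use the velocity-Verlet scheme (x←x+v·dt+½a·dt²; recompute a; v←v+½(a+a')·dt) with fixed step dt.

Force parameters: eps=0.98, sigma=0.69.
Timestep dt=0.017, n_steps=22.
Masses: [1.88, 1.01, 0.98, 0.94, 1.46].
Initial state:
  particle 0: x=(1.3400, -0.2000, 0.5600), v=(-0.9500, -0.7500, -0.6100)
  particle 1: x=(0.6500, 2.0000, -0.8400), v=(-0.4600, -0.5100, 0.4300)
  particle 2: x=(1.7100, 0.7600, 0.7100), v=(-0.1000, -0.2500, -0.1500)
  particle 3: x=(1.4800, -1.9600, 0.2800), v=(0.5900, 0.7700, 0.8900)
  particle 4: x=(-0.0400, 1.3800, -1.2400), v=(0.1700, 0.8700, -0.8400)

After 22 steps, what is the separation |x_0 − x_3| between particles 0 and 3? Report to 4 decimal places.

step 0: x0=(1.3400, -0.2000, 0.5600) x1=(0.6500, 2.0000, -0.8400) x2=(1.7100, 0.7600, 0.7100) x3=(1.4800, -1.9600, 0.2800) x4=(-0.0400, 1.3800, -1.2400)
step 1: x0=(1.3239, -0.2126, 0.5496) x1=(0.6420, 1.9912, -0.8328) x2=(1.7082, 0.7555, 0.7074) x3=(1.4900, -1.9469, 0.2951) x4=(-0.0370, 1.3949, -1.2542)
step 2: x0=(1.3079, -0.2251, 0.5393) x1=(0.6336, 1.9820, -0.8258) x2=(1.7063, 0.7507, 0.7048) x3=(1.5001, -1.9338, 0.3103) x4=(-0.0337, 1.4100, -1.2682)
step 3: x0=(1.2919, -0.2373, 0.5290) x1=(0.6248, 1.9724, -0.8191) x2=(1.7042, 0.7454, 0.7020) x3=(1.5101, -1.9207, 0.3254) x4=(-0.0301, 1.4254, -1.2821)
step 4: x0=(1.2761, -0.2494, 0.5188) x1=(0.6155, 1.9625, -0.8128) x2=(1.7019, 0.7398, 0.6993) x3=(1.5201, -1.9075, 0.3405) x4=(-0.0262, 1.4411, -1.2957)
step 5: x0=(1.2603, -0.2613, 0.5085) x1=(0.6058, 1.9522, -0.8068) x2=(1.6995, 0.7339, 0.6964) x3=(1.5301, -1.8943, 0.3557) x4=(-0.0220, 1.4570, -1.3091)
step 6: x0=(1.2445, -0.2731, 0.4983) x1=(0.5956, 1.9415, -0.8011) x2=(1.6970, 0.7277, 0.6935) x3=(1.5401, -1.8812, 0.3708) x4=(-0.0174, 1.4732, -1.3222)
step 7: x0=(1.2289, -0.2847, 0.4882) x1=(0.5848, 1.9304, -0.7960) x2=(1.6944, 0.7213, 0.6906) x3=(1.5502, -1.8679, 0.3860) x4=(-0.0125, 1.4897, -1.3350)
step 8: x0=(1.2133, -0.2963, 0.4780) x1=(0.5735, 1.9189, -0.7913) x2=(1.6916, 0.7145, 0.6875) x3=(1.5602, -1.8547, 0.4011) x4=(-0.0072, 1.5064, -1.3474)
step 9: x0=(1.1978, -0.3077, 0.4679) x1=(0.5616, 1.9069, -0.7872) x2=(1.6887, 0.7076, 0.6845) x3=(1.5702, -1.8414, 0.4163) x4=(-0.0015, 1.5234, -1.3595)
step 10: x0=(1.1823, -0.3190, 0.4578) x1=(0.5491, 1.8946, -0.7836) x2=(1.6857, 0.7004, 0.6814) x3=(1.5802, -1.8281, 0.4314) x4=(0.0047, 1.5408, -1.3711)
step 11: x0=(1.1669, -0.3302, 0.4477) x1=(0.5361, 1.8819, -0.7807) x2=(1.6826, 0.6929, 0.6782) x3=(1.5902, -1.8148, 0.4466) x4=(0.0112, 1.5583, -1.3823)
step 12: x0=(1.1515, -0.3413, 0.4377) x1=(0.5224, 1.8688, -0.7785) x2=(1.6794, 0.6853, 0.6750) x3=(1.6001, -1.8014, 0.4617) x4=(0.0181, 1.5762, -1.3930)
step 13: x0=(1.1362, -0.3524, 0.4276) x1=(0.5082, 1.8553, -0.7770) x2=(1.6761, 0.6775, 0.6717) x3=(1.6101, -1.7880, 0.4769) x4=(0.0255, 1.5942, -1.4033)
step 14: x0=(1.1210, -0.3633, 0.4176) x1=(0.4934, 1.8416, -0.7762) x2=(1.6727, 0.6695, 0.6684) x3=(1.6200, -1.7745, 0.4920) x4=(0.0332, 1.6125, -1.4131)
step 15: x0=(1.1058, -0.3742, 0.4076) x1=(0.4782, 1.8277, -0.7760) x2=(1.6692, 0.6614, 0.6651) x3=(1.6300, -1.7610, 0.5071) x4=(0.0412, 1.6309, -1.4224)
step 16: x0=(1.0907, -0.3851, 0.3977) x1=(0.4626, 1.8135, -0.7764) x2=(1.6656, 0.6531, 0.6617) x3=(1.6399, -1.7475, 0.5223) x4=(0.0495, 1.6494, -1.4313)
step 17: x0=(1.0756, -0.3958, 0.3877) x1=(0.4468, 1.7993, -0.7771) x2=(1.6620, 0.6446, 0.6583) x3=(1.6498, -1.7339, 0.5374) x4=(0.0580, 1.6680, -1.4400)
step 18: x0=(1.0606, -0.4066, 0.3778) x1=(0.4309, 1.7851, -0.7780) x2=(1.6582, 0.6360, 0.6548) x3=(1.6597, -1.7203, 0.5526) x4=(0.0665, 1.6866, -1.4486)
step 19: x0=(1.0456, -0.4172, 0.3679) x1=(0.4150, 1.7708, -0.7787) x2=(1.6544, 0.6273, 0.6513) x3=(1.6695, -1.7066, 0.5677) x4=(0.0749, 1.7052, -1.4573)
step 20: x0=(1.0307, -0.4279, 0.3581) x1=(0.3994, 1.7566, -0.7790) x2=(1.6505, 0.6184, 0.6477) x3=(1.6794, -1.6928, 0.5828) x4=(0.0832, 1.7238, -1.4663)
step 21: x0=(1.0158, -0.4385, 0.3482) x1=(0.3842, 1.7425, -0.7786) x2=(1.6465, 0.6094, 0.6441) x3=(1.6892, -1.6790, 0.5979) x4=(0.0913, 1.7424, -1.4757)
step 22: x0=(1.0010, -0.4491, 0.3384) x1=(0.3692, 1.7283, -0.7774) x2=(1.6424, 0.6003, 0.6405) x3=(1.6989, -1.6652, 0.6130) x4=(0.0992, 1.7609, -1.4857)

1.4288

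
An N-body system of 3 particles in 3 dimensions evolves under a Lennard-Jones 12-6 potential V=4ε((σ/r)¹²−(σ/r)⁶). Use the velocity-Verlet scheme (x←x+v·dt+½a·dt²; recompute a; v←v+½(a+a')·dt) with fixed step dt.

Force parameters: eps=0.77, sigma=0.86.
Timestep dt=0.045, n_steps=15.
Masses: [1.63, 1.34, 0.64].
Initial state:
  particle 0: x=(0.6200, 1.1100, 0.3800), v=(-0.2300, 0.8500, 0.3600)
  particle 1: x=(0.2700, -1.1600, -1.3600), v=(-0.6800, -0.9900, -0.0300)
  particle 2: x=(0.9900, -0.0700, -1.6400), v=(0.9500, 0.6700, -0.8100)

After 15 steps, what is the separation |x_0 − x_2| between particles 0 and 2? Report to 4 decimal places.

step 0: x0=(0.6200, 1.1100, 0.3800) x1=(0.2700, -1.1600, -1.3600) x2=(0.9900, -0.0700, -1.6400)
step 1: x0=(0.6097, 1.1482, 0.3962) x1=(0.2397, -1.2040, -1.3615) x2=(1.0320, -0.0409, -1.6761)
step 2: x0=(0.5993, 1.1865, 0.4124) x1=(0.2099, -1.2474, -1.3631) x2=(1.0731, -0.0132, -1.7119)
step 3: x0=(0.5890, 1.2247, 0.4285) x1=(0.1804, -1.2904, -1.3649) x2=(1.1136, 0.0138, -1.7474)
step 4: x0=(0.5786, 1.2629, 0.4447) x1=(0.1510, -1.3331, -1.3667) x2=(1.1538, 0.0402, -1.7826)
step 5: x0=(0.5683, 1.3011, 0.4608) x1=(0.1218, -1.3756, -1.3686) x2=(1.1936, 0.0662, -1.8178)
step 6: x0=(0.5579, 1.3393, 0.4769) x1=(0.0927, -1.4181, -1.3705) x2=(1.2333, 0.0921, -1.8528)
step 7: x0=(0.5476, 1.3775, 0.4930) x1=(0.0636, -1.4604, -1.3725) x2=(1.2728, 0.1178, -1.8878)
step 8: x0=(0.5373, 1.4157, 0.5091) x1=(0.0346, -1.5027, -1.3744) x2=(1.3122, 0.1433, -1.9228)
step 9: x0=(0.5269, 1.4539, 0.5252) x1=(0.0055, -1.5449, -1.3764) x2=(1.3516, 0.1688, -1.9576)
step 10: x0=(0.5166, 1.4920, 0.5413) x1=(-0.0234, -1.5872, -1.3784) x2=(1.3909, 0.1943, -1.9925)
step 11: x0=(0.5063, 1.5302, 0.5574) x1=(-0.0524, -1.6293, -1.3804) x2=(1.4302, 0.2197, -2.0273)
step 12: x0=(0.4960, 1.5684, 0.5735) x1=(-0.0814, -1.6715, -1.3824) x2=(1.4694, 0.2450, -2.0621)
step 13: x0=(0.4856, 1.6066, 0.5896) x1=(-0.1103, -1.7137, -1.3844) x2=(1.5087, 0.2704, -2.0969)
step 14: x0=(0.4753, 1.6447, 0.6057) x1=(-0.1392, -1.7558, -1.3864) x2=(1.5479, 0.2957, -2.1317)
step 15: x0=(0.4650, 1.6829, 0.6217) x1=(-0.1682, -1.7980, -1.3884) x2=(1.5871, 0.3211, -2.1665)

3.2997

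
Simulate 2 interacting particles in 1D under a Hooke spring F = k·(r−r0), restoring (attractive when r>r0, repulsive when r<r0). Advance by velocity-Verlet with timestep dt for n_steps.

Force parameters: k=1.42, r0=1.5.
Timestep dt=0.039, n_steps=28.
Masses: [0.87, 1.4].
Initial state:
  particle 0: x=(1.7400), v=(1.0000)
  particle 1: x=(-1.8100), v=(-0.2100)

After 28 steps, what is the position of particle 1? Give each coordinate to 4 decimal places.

(-0.8657)

step 0: x0=(1.7400) x1=(-1.8100)
step 1: x0=(1.7765) x1=(-1.8166)
step 2: x0=(1.8077) x1=(-1.8200)
step 3: x0=(1.8337) x1=(-1.8201)
step 4: x0=(1.8543) x1=(-1.8169)
step 5: x0=(1.8696) x1=(-1.8103)
step 6: x0=(1.8794) x1=(-1.8003)
step 7: x0=(1.8838) x1=(-1.7870)
step 8: x0=(1.8828) x1=(-1.7704)
step 9: x0=(1.8765) x1=(-1.7504)
step 10: x0=(1.8649) x1=(-1.7272)
step 11: x0=(1.8481) x1=(-1.7007)
step 12: x0=(1.8263) x1=(-1.6711)
step 13: x0=(1.7994) x1=(-1.6383)
step 14: x0=(1.7678) x1=(-1.6026)
step 15: x0=(1.7315) x1=(-1.5640)
step 16: x0=(1.6907) x1=(-1.5227)
step 17: x0=(1.6457) x1=(-1.4786)
step 18: x0=(1.5967) x1=(-1.4321)
step 19: x0=(1.5439) x1=(-1.3832)
step 20: x0=(1.4875) x1=(-1.3322)
step 21: x0=(1.4278) x1=(-1.2791)
step 22: x0=(1.3652) x1=(-1.2241)
step 23: x0=(1.2999) x1=(-1.1674)
step 24: x0=(1.2321) x1=(-1.1093)
step 25: x0=(1.1623) x1=(-1.0498)
step 26: x0=(1.0907) x1=(-0.9893)
step 27: x0=(1.0176) x1=(-0.9279)
step 28: x0=(0.9435) x1=(-0.8657)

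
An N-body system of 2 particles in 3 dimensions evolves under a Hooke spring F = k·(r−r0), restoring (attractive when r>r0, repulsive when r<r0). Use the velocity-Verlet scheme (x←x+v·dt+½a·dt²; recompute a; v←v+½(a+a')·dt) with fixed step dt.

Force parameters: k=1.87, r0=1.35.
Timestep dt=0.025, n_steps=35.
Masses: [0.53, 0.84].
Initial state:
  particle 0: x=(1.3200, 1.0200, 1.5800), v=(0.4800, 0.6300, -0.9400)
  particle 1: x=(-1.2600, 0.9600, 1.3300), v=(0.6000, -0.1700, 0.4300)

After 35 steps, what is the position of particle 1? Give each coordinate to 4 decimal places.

(-0.0063, 0.8816, 1.6866)

step 0: x0=(1.3200, 1.0200, 1.5800) x1=(-1.2600, 0.9600, 1.3300)
step 1: x0=(1.3306, 1.0357, 1.5564) x1=(-1.2441, 0.9558, 1.3408)
step 2: x0=(1.3386, 1.0514, 1.5325) x1=(-1.2266, 0.9516, 1.3518)
step 3: x0=(1.3438, 1.0669, 1.5085) x1=(-1.2073, 0.9475, 1.3629)
step 4: x0=(1.3464, 1.0823, 1.4843) x1=(-1.1864, 0.9434, 1.3741)
step 5: x0=(1.3463, 1.0975, 1.4599) x1=(-1.1638, 0.9395, 1.3854)
step 6: x0=(1.3437, 1.1126, 1.4356) x1=(-1.1395, 0.9357, 1.3967)
step 7: x0=(1.3386, 1.1276, 1.4111) x1=(-1.1137, 0.9319, 1.4080)
step 8: x0=(1.3311, 1.1423, 1.3867) x1=(-1.0864, 0.9283, 1.4193)
step 9: x0=(1.3212, 1.1568, 1.3623) x1=(-1.0576, 0.9249, 1.4307)
step 10: x0=(1.3090, 1.1711, 1.3380) x1=(-1.0273, 0.9215, 1.4419)
step 11: x0=(1.2946, 1.1852, 1.3137) x1=(-0.9957, 0.9183, 1.4532)
step 12: x0=(1.2781, 1.1990, 1.2896) x1=(-0.9627, 0.9153, 1.4643)
step 13: x0=(1.2596, 1.2125, 1.2657) x1=(-0.9284, 0.9124, 1.4753)
step 14: x0=(1.2392, 1.2259, 1.2419) x1=(-0.8930, 0.9097, 1.4863)
step 15: x0=(1.2170, 1.2389, 1.2183) x1=(-0.8565, 0.9072, 1.4970)
step 16: x0=(1.1932, 1.2517, 1.1950) x1=(-0.8189, 0.9048, 1.5077)
step 17: x0=(1.1679, 1.2642, 1.1719) x1=(-0.7803, 0.9026, 1.5182)
step 18: x0=(1.1411, 1.2764, 1.1490) x1=(-0.7408, 0.9006, 1.5285)
step 19: x0=(1.1131, 1.2884, 1.1264) x1=(-0.7006, 0.8987, 1.5387)
step 20: x0=(1.0839, 1.3002, 1.1041) x1=(-0.6596, 0.8970, 1.5487)
step 21: x0=(1.0536, 1.3117, 1.0820) x1=(-0.6179, 0.8954, 1.5586)
step 22: x0=(1.0225, 1.3229, 1.0602) x1=(-0.5757, 0.8940, 1.5683)
step 23: x0=(0.9906, 1.3340, 1.0386) x1=(-0.5330, 0.8927, 1.5778)
step 24: x0=(0.9580, 1.3449, 1.0173) x1=(-0.4899, 0.8915, 1.5872)
step 25: x0=(0.9249, 1.3556, 0.9962) x1=(-0.4464, 0.8904, 1.5964)
step 26: x0=(0.8914, 1.3662, 0.9752) x1=(-0.4027, 0.8894, 1.6056)
step 27: x0=(0.8575, 1.3766, 0.9544) x1=(-0.3588, 0.8885, 1.6146)
step 28: x0=(0.8235, 1.3870, 0.9338) x1=(-0.3147, 0.8877, 1.6236)
step 29: x0=(0.7893, 1.3973, 0.9132) x1=(-0.2706, 0.8869, 1.6325)
step 30: x0=(0.7551, 1.4076, 0.8926) x1=(-0.2264, 0.8861, 1.6414)
step 31: x0=(0.7209, 1.4179, 0.8720) x1=(-0.1823, 0.8852, 1.6503)
step 32: x0=(0.6868, 1.4283, 0.8514) x1=(-0.1382, 0.8844, 1.6592)
step 33: x0=(0.6527, 1.4387, 0.8306) x1=(-0.0941, 0.8835, 1.6683)
step 34: x0=(0.6188, 1.4492, 0.8098) x1=(-0.0502, 0.8826, 1.6774)
step 35: x0=(0.5850, 1.4598, 0.7887) x1=(-0.0063, 0.8816, 1.6866)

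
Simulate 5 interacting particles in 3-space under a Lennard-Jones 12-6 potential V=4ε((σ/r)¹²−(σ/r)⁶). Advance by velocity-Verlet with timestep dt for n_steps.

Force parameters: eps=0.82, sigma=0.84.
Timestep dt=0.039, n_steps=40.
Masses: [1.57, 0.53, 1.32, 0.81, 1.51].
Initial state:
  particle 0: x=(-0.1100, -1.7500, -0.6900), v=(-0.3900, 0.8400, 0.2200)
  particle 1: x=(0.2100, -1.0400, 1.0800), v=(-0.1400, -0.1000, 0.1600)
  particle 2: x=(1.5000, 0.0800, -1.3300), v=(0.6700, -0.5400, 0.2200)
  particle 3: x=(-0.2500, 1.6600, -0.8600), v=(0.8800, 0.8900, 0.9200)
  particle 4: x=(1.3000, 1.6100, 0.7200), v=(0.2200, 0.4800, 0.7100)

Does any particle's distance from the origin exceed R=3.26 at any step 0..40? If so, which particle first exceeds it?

yes, particle 4

step 0: x0=(-0.1100, -1.7500, -0.6900) x1=(0.2100, -1.0400, 1.0800) x2=(1.5000, 0.0800, -1.3300) x3=(-0.2500, 1.6600, -0.8600) x4=(1.3000, 1.6100, 0.7200)
step 1: x0=(-0.1252, -1.7172, -0.6814) x1=(0.2045, -1.0439, 1.0861) x2=(1.5261, 0.0589, -1.3214) x3=(-0.2157, 1.6947, -0.8241) x4=(1.3086, 1.6287, 0.7477)
step 2: x0=(-0.1404, -1.6844, -0.6727) x1=(0.1990, -1.0479, 1.0921) x2=(1.5522, 0.0379, -1.3128) x3=(-0.1812, 1.7294, -0.7882) x4=(1.3171, 1.6474, 0.7753)
step 3: x0=(-0.1555, -1.6516, -0.6640) x1=(0.1935, -1.0519, 1.0978) x2=(1.5783, 0.0168, -1.3042) x3=(-0.1468, 1.7640, -0.7522) x4=(1.3256, 1.6661, 0.8029)
step 4: x0=(-0.1707, -1.6187, -0.6552) x1=(0.1879, -1.0560, 1.1033) x2=(1.6043, -0.0042, -1.2955) x3=(-0.1123, 1.7987, -0.7162) x4=(1.3342, 1.6848, 0.8305)
step 5: x0=(-0.1858, -1.5858, -0.6463) x1=(0.1823, -1.0602, 1.1086) x2=(1.6304, -0.0252, -1.2869) x3=(-0.0777, 1.8333, -0.6801) x4=(1.3426, 1.7035, 0.8581)
step 6: x0=(-0.2009, -1.5528, -0.6374) x1=(0.1767, -1.0644, 1.1137) x2=(1.6564, -0.0463, -1.2782) x3=(-0.0431, 1.8679, -0.6440) x4=(1.3511, 1.7222, 0.8856)
step 7: x0=(-0.2160, -1.5199, -0.6283) x1=(0.1710, -1.0686, 1.1185) x2=(1.6824, -0.0673, -1.2695) x3=(-0.0084, 1.9024, -0.6079) x4=(1.3595, 1.7409, 0.9131)
step 8: x0=(-0.2310, -1.4869, -0.6192) x1=(0.1653, -1.0729, 1.1230) x2=(1.7084, -0.0884, -1.2609) x3=(0.0264, 1.9370, -0.5716) x4=(1.3679, 1.7595, 0.9406)
step 9: x0=(-0.2460, -1.4538, -0.6100) x1=(0.1595, -1.0773, 1.1273) x2=(1.7343, -0.1094, -1.2521) x3=(0.0612, 1.9715, -0.5354) x4=(1.3763, 1.7782, 0.9680)
step 10: x0=(-0.2610, -1.4208, -0.6008) x1=(0.1537, -1.0817, 1.1312) x2=(1.7603, -0.1304, -1.2434) x3=(0.0961, 2.0060, -0.4990) x4=(1.3846, 1.7969, 0.9954)
step 11: x0=(-0.2759, -1.3877, -0.5914) x1=(0.1478, -1.0861, 1.1349) x2=(1.7862, -0.1515, -1.2347) x3=(0.1311, 2.0405, -0.4626) x4=(1.3929, 1.8156, 1.0227)
step 12: x0=(-0.2908, -1.3546, -0.5819) x1=(0.1418, -1.0906, 1.1383) x2=(1.8121, -0.1725, -1.2260) x3=(0.1661, 2.0750, -0.4260) x4=(1.4011, 1.8343, 1.0500)
step 13: x0=(-0.3057, -1.3214, -0.5723) x1=(0.1357, -1.0952, 1.1413) x2=(1.8380, -0.1936, -1.2172) x3=(0.2013, 2.1094, -0.3894) x4=(1.4093, 1.8529, 1.0772)
step 14: x0=(-0.3205, -1.2883, -0.5626) x1=(0.1296, -1.0997, 1.1441) x2=(1.8639, -0.2146, -1.2085) x3=(0.2365, 2.1438, -0.3527) x4=(1.4175, 1.8716, 1.1044)
step 15: x0=(-0.3353, -1.2551, -0.5528) x1=(0.1234, -1.1043, 1.1464) x2=(1.8898, -0.2357, -1.1997) x3=(0.2718, 2.1782, -0.3159) x4=(1.4256, 1.8903, 1.1315)
step 16: x0=(-0.3501, -1.2219, -0.5429) x1=(0.1171, -1.1089, 1.1484) x2=(1.9156, -0.2567, -1.1909) x3=(0.3072, 2.2125, -0.2789) x4=(1.4336, 1.9090, 1.1585)
step 17: x0=(-0.3648, -1.1887, -0.5329) x1=(0.1107, -1.1135, 1.1501) x2=(1.9414, -0.2778, -1.1822) x3=(0.3427, 2.2468, -0.2418) x4=(1.4416, 1.9278, 1.1855)
step 18: x0=(-0.3795, -1.1555, -0.5227) x1=(0.1043, -1.1182, 1.1514) x2=(1.9673, -0.2988, -1.1734) x3=(0.3784, 2.2811, -0.2046) x4=(1.4496, 1.9465, 1.2124)
step 19: x0=(-0.3941, -1.1223, -0.5124) x1=(0.0977, -1.1228, 1.1523) x2=(1.9931, -0.3199, -1.1646) x3=(0.4141, 2.3153, -0.1672) x4=(1.4574, 1.9652, 1.2392)
step 20: x0=(-0.4087, -1.0891, -0.5020) x1=(0.0910, -1.1274, 1.1528) x2=(2.0189, -0.3409, -1.1558) x3=(0.4500, 2.3495, -0.1297) x4=(1.4652, 1.9840, 1.2659)
step 21: x0=(-0.4232, -1.0558, -0.4915) x1=(0.0842, -1.1320, 1.1528) x2=(2.0447, -0.3620, -1.1470) x3=(0.4860, 2.3836, -0.0919) x4=(1.4730, 2.0028, 1.2925)
step 22: x0=(-0.4377, -1.0226, -0.4808) x1=(0.0773, -1.1366, 1.1525) x2=(2.0704, -0.3831, -1.1382) x3=(0.5222, 2.4177, -0.0540) x4=(1.4806, 2.0216, 1.3190)
step 23: x0=(-0.4521, -0.9894, -0.4700) x1=(0.0702, -1.1412, 1.1518) x2=(2.0962, -0.4041, -1.1293) x3=(0.5585, 2.4517, -0.0158) x4=(1.4882, 2.0405, 1.3454)
step 24: x0=(-0.4665, -0.9562, -0.4590) x1=(0.0630, -1.1457, 1.1506) x2=(2.1220, -0.4252, -1.1205) x3=(0.5950, 2.4856, 0.0226) x4=(1.4957, 2.0594, 1.3716)
step 25: x0=(-0.4808, -0.9230, -0.4479) x1=(0.0557, -1.1501, 1.1490) x2=(2.1477, -0.4462, -1.1117) x3=(0.6317, 2.5194, 0.0613) x4=(1.5030, 2.0783, 1.3977)
step 26: x0=(-0.4950, -0.8898, -0.4366) x1=(0.0482, -1.1545, 1.1469) x2=(2.1734, -0.4673, -1.1029) x3=(0.6686, 2.5532, 0.1003) x4=(1.5103, 2.0973, 1.4237)
step 27: x0=(-0.5092, -0.8567, -0.4252) x1=(0.0406, -1.1588, 1.1444) x2=(2.1992, -0.4883, -1.0940) x3=(0.7056, 2.5868, 0.1396) x4=(1.5175, 2.1164, 1.4494)
step 28: x0=(-0.5234, -0.8236, -0.4137) x1=(0.0329, -1.1630, 1.1414) x2=(2.2249, -0.5094, -1.0852) x3=(0.7429, 2.6202, 0.1793) x4=(1.5245, 2.1355, 1.4750)
step 29: x0=(-0.5375, -0.7905, -0.4020) x1=(0.0249, -1.1671, 1.1379) x2=(2.2506, -0.5305, -1.0763) x3=(0.7805, 2.6536, 0.2193) x4=(1.5314, 2.1547, 1.5003)
step 30: x0=(-0.5515, -0.7574, -0.3901) x1=(0.0168, -1.1711, 1.1340) x2=(2.2763, -0.5515, -1.0675) x3=(0.8183, 2.6867, 0.2598) x4=(1.5382, 2.1740, 1.5255)
step 31: x0=(-0.5655, -0.7244, -0.3781) x1=(0.0086, -1.1749, 1.1297) x2=(2.3020, -0.5726, -1.0586) x3=(0.8564, 2.7197, 0.3008) x4=(1.5448, 2.1934, 1.5503)
step 32: x0=(-0.5794, -0.6915, -0.3659) x1=(0.0002, -1.1786, 1.1248) x2=(2.3277, -0.5936, -1.0498) x3=(0.8947, 2.7524, 0.3423) x4=(1.5513, 2.2129, 1.5749)
step 33: x0=(-0.5932, -0.6586, -0.3535) x1=(-0.0085, -1.1822, 1.1195) x2=(2.3534, -0.6147, -1.0409) x3=(0.9334, 2.7849, 0.3845) x4=(1.5576, 2.2325, 1.5991)
step 34: x0=(-0.6070, -0.6257, -0.3410) x1=(-0.0172, -1.1856, 1.1137) x2=(2.3791, -0.6357, -1.0321) x3=(0.9724, 2.8170, 0.4272) x4=(1.5637, 2.2523, 1.6230)
step 35: x0=(-0.6207, -0.5929, -0.3284) x1=(-0.0262, -1.1888, 1.1074) x2=(2.4048, -0.6568, -1.0232) x3=(1.0118, 2.8488, 0.4707) x4=(1.5696, 2.2723, 1.6465)
step 36: x0=(-0.6343, -0.5602, -0.3156) x1=(-0.0354, -1.1918, 1.1007) x2=(2.4304, -0.6778, -1.0143) x3=(1.0516, 2.8802, 0.5151) x4=(1.5753, 2.2925, 1.6696)
step 37: x0=(-0.6479, -0.5275, -0.3026) x1=(-0.0447, -1.1946, 1.0935) x2=(2.4561, -0.6989, -1.0055) x3=(1.0918, 2.9111, 0.5604) x4=(1.5808, 2.3130, 1.6921)
step 38: x0=(-0.6614, -0.4950, -0.2895) x1=(-0.0543, -1.1971, 1.0858) x2=(2.4818, -0.7200, -0.9966) x3=(1.1325, 2.9415, 0.6067) x4=(1.5860, 2.3337, 1.7141)
step 39: x0=(-0.6748, -0.4624, -0.2762) x1=(-0.0640, -1.1995, 1.0777) x2=(2.5074, -0.7410, -0.9877) x3=(1.1736, 2.9712, 0.6542) x4=(1.5910, 2.3549, 1.7355)
step 40: x0=(-0.6881, -0.4300, -0.2627) x1=(-0.0740, -1.2015, 1.0691) x2=(2.5331, -0.7621, -0.9789) x3=(1.2153, 3.0001, 0.7031) x4=(1.5957, 2.3764, 1.7561)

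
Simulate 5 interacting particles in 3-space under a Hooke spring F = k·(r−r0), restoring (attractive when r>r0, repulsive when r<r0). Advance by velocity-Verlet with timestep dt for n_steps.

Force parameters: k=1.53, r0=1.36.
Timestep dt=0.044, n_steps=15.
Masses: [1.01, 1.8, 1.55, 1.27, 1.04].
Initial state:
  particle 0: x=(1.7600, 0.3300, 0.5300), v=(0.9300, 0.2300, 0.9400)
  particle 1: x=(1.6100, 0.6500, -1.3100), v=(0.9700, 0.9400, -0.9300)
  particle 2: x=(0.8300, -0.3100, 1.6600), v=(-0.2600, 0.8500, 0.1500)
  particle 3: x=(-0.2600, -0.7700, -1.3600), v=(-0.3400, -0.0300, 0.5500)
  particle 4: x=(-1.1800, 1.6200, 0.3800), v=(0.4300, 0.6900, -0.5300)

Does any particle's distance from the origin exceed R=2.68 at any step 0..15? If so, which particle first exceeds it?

no

step 0: x0=(1.7600, 0.3300, 0.5300) x1=(1.6100, 0.6500, -1.3100) x2=(0.8300, -0.3100, 1.6600) x3=(-0.2600, -0.7700, -1.3600) x4=(-1.1800, 1.6200, 0.3800)
step 1: x0=(1.7966, 0.3403, 0.5692) x1=(1.6503, 0.6908, -1.3483) x2=(0.8174, -0.2712, 1.6624) x3=(-0.2726, -0.7681, -1.3314) x4=(-1.1540, 1.6450, 0.3550)
step 2: x0=(1.8242, 0.3511, 0.6038) x1=(1.6857, 0.7304, -1.3810) x2=(0.8028, -0.2297, 1.6565) x3=(-0.2803, -0.7594, -1.2941) x4=(-1.1137, 1.6594, 0.3268)
step 3: x0=(1.8429, 0.3625, 0.6333) x1=(1.7162, 0.7687, -1.4080) x2=(0.7862, -0.1856, 1.6423) x3=(-0.2829, -0.7439, -1.2485) x4=(-1.0596, 1.6633, 0.2956)
step 4: x0=(1.8528, 0.3744, 0.6575) x1=(1.7415, 0.8056, -1.4290) x2=(0.7679, -0.1389, 1.6199) x3=(-0.2801, -0.7216, -1.1948) x4=(-0.9919, 1.6571, 0.2618)
step 5: x0=(1.8540, 0.3871, 0.6762) x1=(1.7618, 0.8410, -1.4440) x2=(0.7481, -0.0899, 1.5894) x3=(-0.2719, -0.6926, -1.1336) x4=(-0.9114, 1.6410, 0.2257)
step 6: x0=(1.8468, 0.4003, 0.6891) x1=(1.7770, 0.8747, -1.4529) x2=(0.7269, -0.0387, 1.5513) x3=(-0.2582, -0.6569, -1.0654) x4=(-0.8187, 1.6158, 0.1874)
step 7: x0=(1.8317, 0.4143, 0.6964) x1=(1.7872, 0.9068, -1.4556) x2=(0.7047, 0.0145, 1.5057) x3=(-0.2391, -0.6150, -0.9907) x4=(-0.7147, 1.5820, 0.1475)
step 8: x0=(1.8093, 0.4290, 0.6978) x1=(1.7926, 0.9371, -1.4524) x2=(0.6817, 0.0695, 1.4531) x3=(-0.2147, -0.5669, -0.9103) x4=(-0.6006, 1.5405, 0.1061)
step 9: x0=(1.7802, 0.4444, 0.6937) x1=(1.7932, 0.9657, -1.4433) x2=(0.6581, 0.1262, 1.3940) x3=(-0.1850, -0.5133, -0.8250) x4=(-0.4773, 1.4921, 0.0636)
step 10: x0=(1.7452, 0.4604, 0.6842) x1=(1.7894, 0.9924, -1.4284) x2=(0.6342, 0.1842, 1.3289) x3=(-0.1503, -0.4544, -0.7355) x4=(-0.3462, 1.4379, 0.0202)
step 11: x0=(1.7052, 0.4770, 0.6694) x1=(1.7813, 1.0174, -1.4079) x2=(0.6102, 0.2433, 1.2584) x3=(-0.1109, -0.3910, -0.6427) x4=(-0.2084, 1.3788, -0.0238)
step 12: x0=(1.6609, 0.4942, 0.6498) x1=(1.7692, 1.0405, -1.3823) x2=(0.5863, 0.3035, 1.1832) x3=(-0.0671, -0.3235, -0.5473) x4=(-0.0652, 1.3160, -0.0682)
step 13: x0=(1.6134, 0.5118, 0.6259) x1=(1.7535, 1.0618, -1.3517) x2=(0.5627, 0.3644, 1.1041) x3=(-0.0193, -0.2526, -0.4502) x4=(0.0821, 1.2505, -0.1130)
step 14: x0=(1.5637, 0.5299, 0.5980) x1=(1.7345, 1.0814, -1.3166) x2=(0.5396, 0.4259, 1.0216) x3=(0.0319, -0.1790, -0.3522) x4=(0.2324, 1.1834, -0.1581)
step 15: x0=(1.5128, 0.5483, 0.5669) x1=(1.7125, 1.0994, -1.2773) x2=(0.5170, 0.4878, 0.9366) x3=(0.0860, -0.1035, -0.2541) x4=(0.3846, 1.1156, -0.2035)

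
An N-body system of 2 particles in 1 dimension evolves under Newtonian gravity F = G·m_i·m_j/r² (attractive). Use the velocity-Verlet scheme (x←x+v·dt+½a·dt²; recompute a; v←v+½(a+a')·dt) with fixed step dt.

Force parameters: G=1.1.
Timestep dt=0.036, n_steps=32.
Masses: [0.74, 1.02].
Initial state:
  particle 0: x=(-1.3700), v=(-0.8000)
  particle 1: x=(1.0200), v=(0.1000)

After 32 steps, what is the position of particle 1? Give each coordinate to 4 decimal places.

(1.0600)

step 0: x0=(-1.3700) x1=(1.0200)
step 1: x0=(-1.3987) x1=(1.0235)
step 2: x0=(-1.4271) x1=(1.0268)
step 3: x0=(-1.4553) x1=(1.0300)
step 4: x0=(-1.4832) x1=(1.0330)
step 5: x0=(-1.5109) x1=(1.0358)
step 6: x0=(-1.5384) x1=(1.0384)
step 7: x0=(-1.5657) x1=(1.0409)
step 8: x0=(-1.5928) x1=(1.0433)
step 9: x0=(-1.6196) x1=(1.0455)
step 10: x0=(-1.6463) x1=(1.0475)
step 11: x0=(-1.6727) x1=(1.0494)
step 12: x0=(-1.6990) x1=(1.0511)
step 13: x0=(-1.7250) x1=(1.0527)
step 14: x0=(-1.7509) x1=(1.0542)
step 15: x0=(-1.7766) x1=(1.0556)
step 16: x0=(-1.8021) x1=(1.0568)
step 17: x0=(-1.8274) x1=(1.0579)
step 18: x0=(-1.8526) x1=(1.0588)
step 19: x0=(-1.8775) x1=(1.0596)
step 20: x0=(-1.9024) x1=(1.0603)
step 21: x0=(-1.9270) x1=(1.0609)
step 22: x0=(-1.9515) x1=(1.0614)
step 23: x0=(-1.9758) x1=(1.0617)
step 24: x0=(-2.0000) x1=(1.0620)
step 25: x0=(-2.0240) x1=(1.0621)
step 26: x0=(-2.0478) x1=(1.0621)
step 27: x0=(-2.0715) x1=(1.0620)
step 28: x0=(-2.0951) x1=(1.0618)
step 29: x0=(-2.1185) x1=(1.0615)
step 30: x0=(-2.1418) x1=(1.0611)
step 31: x0=(-2.1649) x1=(1.0606)
step 32: x0=(-2.1879) x1=(1.0600)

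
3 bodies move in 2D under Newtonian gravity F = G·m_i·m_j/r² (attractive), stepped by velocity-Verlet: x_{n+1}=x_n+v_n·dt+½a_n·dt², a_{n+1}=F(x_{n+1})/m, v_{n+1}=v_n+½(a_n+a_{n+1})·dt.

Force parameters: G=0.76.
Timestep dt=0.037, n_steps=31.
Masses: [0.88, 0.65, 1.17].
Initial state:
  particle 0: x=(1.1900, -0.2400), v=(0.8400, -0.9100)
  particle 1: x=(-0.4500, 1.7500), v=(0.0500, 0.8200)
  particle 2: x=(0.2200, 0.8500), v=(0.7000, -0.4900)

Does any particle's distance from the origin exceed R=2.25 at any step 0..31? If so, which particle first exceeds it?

step 0: x0=(1.1900, -0.2400) x1=(-0.4500, 1.7500) x2=(0.2200, 0.8500)
step 1: x0=(1.2209, -0.2734) x1=(-0.4478, 1.7799) x2=(0.2459, 0.8319)
step 2: x0=(1.2513, -0.3063) x1=(-0.4450, 1.8090) x2=(0.2718, 0.8139)
step 3: x0=(1.2813, -0.3388) x1=(-0.4417, 1.8373) x2=(0.2976, 0.7960)
step 4: x0=(1.3109, -0.3707) x1=(-0.4379, 1.8649) x2=(0.3235, 0.7781)
step 5: x0=(1.3401, -0.4022) x1=(-0.4335, 1.8919) x2=(0.3495, 0.7602)
step 6: x0=(1.3689, -0.4333) x1=(-0.4288, 1.9183) x2=(0.3755, 0.7423)
step 7: x0=(1.3973, -0.4638) x1=(-0.4237, 1.9441) x2=(0.4015, 0.7243)
step 8: x0=(1.4254, -0.4940) x1=(-0.4181, 1.9693) x2=(0.4277, 0.7064)
step 9: x0=(1.4531, -0.5237) x1=(-0.4123, 1.9940) x2=(0.4539, 0.6884)
step 10: x0=(1.4805, -0.5529) x1=(-0.4061, 2.0183) x2=(0.4802, 0.6703)
step 11: x0=(1.5075, -0.5817) x1=(-0.3996, 2.0420) x2=(0.5066, 0.6522)
step 12: x0=(1.5341, -0.6101) x1=(-0.3928, 2.0654) x2=(0.5330, 0.6340)
step 13: x0=(1.5604, -0.6381) x1=(-0.3857, 2.0883) x2=(0.5596, 0.6157)
step 14: x0=(1.5864, -0.6656) x1=(-0.3783, 2.1108) x2=(0.5863, 0.5973)
step 15: x0=(1.6121, -0.6928) x1=(-0.3707, 2.1329) x2=(0.6131, 0.5789)
step 16: x0=(1.6374, -0.7195) x1=(-0.3629, 2.1546) x2=(0.6400, 0.5603)
step 17: x0=(1.6625, -0.7458) x1=(-0.3549, 2.1761) x2=(0.6670, 0.5416)
step 18: x0=(1.6872, -0.7717) x1=(-0.3466, 2.1971) x2=(0.6941, 0.5227)
step 19: x0=(1.7116, -0.7972) x1=(-0.3381, 2.2179) x2=(0.7213, 0.5038)
step 20: x0=(1.7357, -0.8223) x1=(-0.3295, 2.2383) x2=(0.7487, 0.4847)
step 21: x0=(1.7595, -0.8470) x1=(-0.3206, 2.2584) x2=(0.7761, 0.4655)
step 22: x0=(1.7830, -0.8713) x1=(-0.3116, 2.2783) x2=(0.8037, 0.4462)
step 23: x0=(1.8062, -0.8952) x1=(-0.3024, 2.2978) x2=(0.8315, 0.4267)
step 24: x0=(1.8292, -0.9187) x1=(-0.2930, 2.3171) x2=(0.8593, 0.4070)
step 25: x0=(1.8518, -0.9418) x1=(-0.2834, 2.3362) x2=(0.8873, 0.3872)
step 26: x0=(1.8741, -0.9645) x1=(-0.2737, 2.3549) x2=(0.9154, 0.3672)
step 27: x0=(1.8962, -0.9867) x1=(-0.2639, 2.3735) x2=(0.9437, 0.3471)
step 28: x0=(1.9179, -1.0086) x1=(-0.2539, 2.3918) x2=(0.9721, 0.3268)
step 29: x0=(1.9394, -1.0301) x1=(-0.2438, 2.4098) x2=(1.0006, 0.3063)
step 30: x0=(1.9606, -1.0511) x1=(-0.2336, 2.4277) x2=(1.0293, 0.2856)
step 31: x0=(1.9815, -1.0718) x1=(-0.2232, 2.4453) x2=(1.0581, 0.2648)

yes, particle 1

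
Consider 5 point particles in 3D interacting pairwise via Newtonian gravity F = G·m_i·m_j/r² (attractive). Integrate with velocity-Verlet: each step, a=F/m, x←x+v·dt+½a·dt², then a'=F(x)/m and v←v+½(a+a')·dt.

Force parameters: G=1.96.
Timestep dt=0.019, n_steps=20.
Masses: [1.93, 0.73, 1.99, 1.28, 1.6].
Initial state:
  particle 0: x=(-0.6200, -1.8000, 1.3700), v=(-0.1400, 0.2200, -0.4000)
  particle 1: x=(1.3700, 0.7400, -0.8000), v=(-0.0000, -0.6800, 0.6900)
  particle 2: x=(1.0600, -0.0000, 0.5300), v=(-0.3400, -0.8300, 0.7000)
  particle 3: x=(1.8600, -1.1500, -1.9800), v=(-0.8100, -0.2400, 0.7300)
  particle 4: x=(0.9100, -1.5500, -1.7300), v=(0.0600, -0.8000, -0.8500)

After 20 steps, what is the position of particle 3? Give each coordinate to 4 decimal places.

step 0: x0=(-0.6200, -1.8000, 1.3700) x1=(1.3700, 0.7400, -0.8000) x2=(1.0600, -0.0000, 0.5300) x3=(1.8600, -1.1500, -1.9800) x4=(0.9100, -1.5500, -1.7300)
step 1: x0=(-0.6225, -1.7957, 1.3623) x1=(1.3699, 0.7268, -0.7867) x2=(1.0535, -0.0159, 0.5431) x3=(1.8441, -1.1547, -1.9659) x4=(0.9115, -1.5650, -1.7461)
step 2: x0=(-0.6249, -1.7913, 1.3544) x1=(1.3697, 0.7129, -0.7730) x2=(1.0469, -0.0319, 0.5559) x3=(1.8272, -1.1596, -1.9513) x4=(0.9137, -1.5794, -1.7621)
step 3: x0=(-0.6270, -1.7866, 1.3462) x1=(1.3693, 0.6983, -0.7589) x2=(1.0403, -0.0481, 0.5684) x3=(1.8091, -1.1649, -1.9362) x4=(0.9167, -1.5934, -1.7780)
step 4: x0=(-0.6288, -1.7818, 1.3379) x1=(1.3687, 0.6832, -0.7445) x2=(1.0336, -0.0644, 0.5805) x3=(1.7900, -1.1705, -1.9207) x4=(0.9204, -1.6068, -1.7937)
step 5: x0=(-0.6304, -1.7768, 1.3294) x1=(1.3680, 0.6673, -0.7296) x2=(1.0268, -0.0809, 0.5923) x3=(1.7697, -1.1765, -1.9048) x4=(0.9249, -1.6196, -1.8093)
step 6: x0=(-0.6318, -1.7716, 1.3206) x1=(1.3670, 0.6509, -0.7144) x2=(1.0200, -0.0976, 0.6038) x3=(1.7482, -1.1829, -1.8884) x4=(0.9303, -1.6318, -1.8247)
step 7: x0=(-0.6329, -1.7662, 1.3116) x1=(1.3660, 0.6338, -0.6988) x2=(1.0131, -0.1145, 0.6149) x3=(1.7255, -1.1897, -1.8717) x4=(0.9365, -1.6433, -1.8399)
step 8: x0=(-0.6338, -1.7606, 1.3024) x1=(1.3647, 0.6160, -0.6828) x2=(1.0061, -0.1315, 0.6257) x3=(1.7014, -1.1972, -1.8547) x4=(0.9437, -1.6542, -1.8548)
step 9: x0=(-0.6344, -1.7548, 1.2930) x1=(1.3632, 0.5976, -0.6665) x2=(0.9990, -0.1487, 0.6362) x3=(1.6760, -1.2052, -1.8373) x4=(0.9518, -1.6643, -1.8695)
step 10: x0=(-0.6347, -1.7488, 1.2834) x1=(1.3615, 0.5785, -0.6498) x2=(0.9918, -0.1661, 0.6463) x3=(1.6492, -1.2139, -1.8198) x4=(0.9609, -1.6736, -1.8839)
step 11: x0=(-0.6348, -1.7426, 1.2735) x1=(1.3597, 0.5588, -0.6327) x2=(0.9845, -0.1836, 0.6561) x3=(1.6210, -1.2233, -1.8020) x4=(0.9711, -1.6820, -1.8978)
step 12: x0=(-0.6346, -1.7362, 1.2635) x1=(1.3576, 0.5384, -0.6152) x2=(0.9771, -0.2013, 0.6655) x3=(1.5911, -1.2336, -1.7842) x4=(0.9824, -1.6895, -1.9114)
step 13: x0=(-0.6341, -1.7296, 1.2532) x1=(1.3553, 0.5173, -0.5974) x2=(0.9697, -0.2192, 0.6747) x3=(1.5597, -1.2449, -1.7664) x4=(0.9949, -1.6959, -1.9244)
step 14: x0=(-0.6333, -1.7227, 1.2427) x1=(1.3528, 0.4956, -0.5792) x2=(0.9621, -0.2373, 0.6834) x3=(1.5266, -1.2573, -1.7487) x4=(1.0085, -1.7012, -1.9368)
step 15: x0=(-0.6322, -1.7157, 1.2319) x1=(1.3501, 0.4731, -0.5607) x2=(0.9544, -0.2555, 0.6919) x3=(1.4917, -1.2709, -1.7313) x4=(1.0235, -1.7052, -1.9484)
step 16: x0=(-0.6308, -1.7084, 1.2210) x1=(1.3471, 0.4500, -0.5417) x2=(0.9467, -0.2739, 0.7000) x3=(1.4550, -1.2860, -1.7144) x4=(1.0398, -1.7078, -1.9592)
step 17: x0=(-0.6291, -1.7009, 1.2098) x1=(1.3439, 0.4262, -0.5224) x2=(0.9388, -0.2925, 0.7077) x3=(1.4164, -1.3028, -1.6982) x4=(1.0575, -1.7088, -1.9688)
step 18: x0=(-0.6271, -1.6931, 1.1984) x1=(1.3404, 0.4018, -0.5027) x2=(0.9308, -0.3113, 0.7151) x3=(1.3759, -1.3214, -1.6830) x4=(1.0766, -1.7080, -1.9770)
step 19: x0=(-0.6247, -1.6851, 1.1868) x1=(1.3367, 0.3766, -0.4826) x2=(0.9226, -0.3302, 0.7221) x3=(1.3334, -1.3423, -1.6693) x4=(1.0971, -1.7052, -1.9836)
step 20: x0=(-0.6220, -1.6769, 1.1749) x1=(1.3327, 0.3507, -0.4621) x2=(0.9144, -0.3494, 0.7288) x3=(1.2891, -1.3656, -1.6576) x4=(1.1189, -1.7001, -1.9880)

(1.2891, -1.3656, -1.6576)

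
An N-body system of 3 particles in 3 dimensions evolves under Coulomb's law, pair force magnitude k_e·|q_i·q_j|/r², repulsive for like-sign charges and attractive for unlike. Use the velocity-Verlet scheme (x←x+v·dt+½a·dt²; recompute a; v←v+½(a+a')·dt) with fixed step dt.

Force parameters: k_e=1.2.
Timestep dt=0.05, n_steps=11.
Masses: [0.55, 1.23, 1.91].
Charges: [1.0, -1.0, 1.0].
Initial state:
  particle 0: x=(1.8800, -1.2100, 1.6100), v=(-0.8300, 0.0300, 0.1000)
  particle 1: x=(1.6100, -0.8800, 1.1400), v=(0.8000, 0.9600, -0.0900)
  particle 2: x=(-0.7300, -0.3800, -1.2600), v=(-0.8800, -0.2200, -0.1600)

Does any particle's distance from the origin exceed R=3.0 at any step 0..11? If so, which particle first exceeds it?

step 0: x0=(1.8800, -1.2100, 1.6100) x1=(1.6100, -0.8800, 1.1400) x2=(-0.7300, -0.3800, -1.2600)
step 1: x0=(1.8357, -1.2050, 1.6101) x1=(1.6512, -0.8336, 1.1377) x2=(-0.7740, -0.3910, -1.2680)
step 2: x0=(1.7876, -1.1919, 1.6001) x1=(1.6941, -0.7907, 1.1398) x2=(-0.8179, -0.4020, -1.2760)
step 3: x0=(1.7376, -1.1697, 1.5797) x1=(1.7378, -0.7520, 1.1466) x2=(-0.8619, -0.4130, -1.2839)
step 4: x0=(1.6878, -1.1370, 1.5487) x1=(1.7814, -0.7180, 1.1581) x2=(-0.9058, -0.4240, -1.2918)
step 5: x0=(1.6409, -1.0927, 1.5070) x1=(1.8236, -0.6892, 1.1744) x2=(-0.9497, -0.4349, -1.2998)
step 6: x0=(1.6000, -1.0355, 1.4550) x1=(1.8631, -0.6662, 1.1953) x2=(-0.9936, -0.4459, -1.3077)
step 7: x0=(1.5695, -0.9642, 1.3933) x1=(1.8980, -0.6494, 1.2205) x2=(-1.0374, -0.4569, -1.3157)
step 8: x0=(1.5548, -0.8781, 1.3237) x1=(1.9259, -0.6393, 1.2493) x2=(-1.0813, -0.4678, -1.3236)
step 9: x0=(1.5629, -0.7776, 1.2498) x1=(1.9434, -0.6357, 1.2801) x2=(-1.1251, -0.4787, -1.3316)
step 10: x0=(1.6021, -0.6655, 1.1786) x1=(1.9472, -0.6373, 1.3096) x2=(-1.1690, -0.4897, -1.3396)
step 11: x0=(1.6786, -0.5505, 1.1218) x1=(1.9342, -0.6401, 1.3327) x2=(-1.2129, -0.5006, -1.3476)

no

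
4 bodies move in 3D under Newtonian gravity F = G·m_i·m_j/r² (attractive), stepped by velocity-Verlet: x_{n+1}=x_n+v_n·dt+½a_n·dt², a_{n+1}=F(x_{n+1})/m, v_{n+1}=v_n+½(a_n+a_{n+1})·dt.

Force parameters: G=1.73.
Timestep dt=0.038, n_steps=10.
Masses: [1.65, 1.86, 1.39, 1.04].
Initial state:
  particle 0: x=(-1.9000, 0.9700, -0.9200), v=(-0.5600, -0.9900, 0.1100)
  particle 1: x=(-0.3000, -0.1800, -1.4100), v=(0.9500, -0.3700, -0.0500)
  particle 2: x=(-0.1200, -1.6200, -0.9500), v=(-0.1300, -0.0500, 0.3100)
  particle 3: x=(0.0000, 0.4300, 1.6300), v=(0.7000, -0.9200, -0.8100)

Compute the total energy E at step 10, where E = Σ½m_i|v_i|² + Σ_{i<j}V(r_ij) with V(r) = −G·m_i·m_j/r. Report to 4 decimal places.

step 0: x0=(-1.9000, 0.9700, -0.9200) x1=(-0.3000, -0.1800, -1.4100) x2=(-0.1200, -1.6200, -0.9500) x3=(0.0000, 0.4300, 1.6300)
step 1: x0=(-1.9207, 0.9319, -0.9159) x1=(-0.2642, -0.1945, -1.4114) x2=(-0.1252, -1.6207, -0.9384) x3=(0.0265, 0.3949, 1.5987)
step 2: x0=(-1.9401, 0.8929, -0.9118) x1=(-0.2290, -0.2098, -1.4119) x2=(-0.1308, -1.6190, -0.9273) x3=(0.0526, 0.3596, 1.5664)
step 3: x0=(-1.9583, 0.8529, -0.9078) x1=(-0.1944, -0.2260, -1.4113) x2=(-0.1367, -1.6148, -0.9166) x3=(0.0785, 0.3241, 1.5330)
step 4: x0=(-1.9753, 0.8122, -0.9038) x1=(-0.1605, -0.2433, -1.4097) x2=(-0.1430, -1.6081, -0.9065) x3=(0.1040, 0.2883, 1.4985)
step 5: x0=(-1.9910, 0.7705, -0.8999) x1=(-0.1273, -0.2615, -1.4071) x2=(-0.1496, -1.5988, -0.8969) x3=(0.1292, 0.2522, 1.4629)
step 6: x0=(-2.0055, 0.7281, -0.8960) x1=(-0.0949, -0.2809, -1.4033) x2=(-0.1564, -1.5868, -0.8879) x3=(0.1540, 0.2159, 1.4262)
step 7: x0=(-2.0188, 0.6849, -0.8922) x1=(-0.0632, -0.3016, -1.3984) x2=(-0.1633, -1.5721, -0.8795) x3=(0.1785, 0.1793, 1.3883)
step 8: x0=(-2.0309, 0.6410, -0.8884) x1=(-0.0323, -0.3234, -1.3923) x2=(-0.1704, -1.5546, -0.8718) x3=(0.2026, 0.1424, 1.3493)
step 9: x0=(-2.0417, 0.5963, -0.8846) x1=(-0.0023, -0.3467, -1.3850) x2=(-0.1774, -1.5341, -0.8648) x3=(0.2263, 0.1053, 1.3090)
step 10: x0=(-2.0513, 0.5509, -0.8808) x1=(0.0268, -0.3714, -1.3763) x2=(-0.1844, -1.5106, -0.8587) x3=(0.2496, 0.0678, 1.2675)
step 0 velocities: v0=(-0.5600, -0.9900, 0.1100) v1=(0.9500, -0.3700, -0.0500) v2=(-0.1300, -0.0500, 0.3100) v3=(0.7000, -0.9200, -0.8100)
step 0: KE=3.1626, PE=-9.5685, E=-6.4059
step 10 velocities: v0=(-0.2357, -1.2044, 0.0994) v1=(0.7520, -0.6714, 0.2461) v2=(-0.1811, 0.6610, 0.1501) v3=(0.6080, -0.9910, -1.1089)
step 10: KE=3.9366, PE=-10.3415, E=-6.4049

-6.4049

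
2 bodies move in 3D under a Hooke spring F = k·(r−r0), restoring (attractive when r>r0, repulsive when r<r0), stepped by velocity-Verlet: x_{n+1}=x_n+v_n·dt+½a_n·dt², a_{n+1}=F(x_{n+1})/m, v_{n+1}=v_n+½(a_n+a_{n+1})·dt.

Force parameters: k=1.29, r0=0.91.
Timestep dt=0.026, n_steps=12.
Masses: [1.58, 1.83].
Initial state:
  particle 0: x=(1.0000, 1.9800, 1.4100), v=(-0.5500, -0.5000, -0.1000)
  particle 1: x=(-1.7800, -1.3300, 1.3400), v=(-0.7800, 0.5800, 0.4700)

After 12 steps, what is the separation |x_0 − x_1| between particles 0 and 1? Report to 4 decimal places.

step 0: x0=(1.0000, 1.9800, 1.4100) x1=(-1.7800, -1.3300, 1.3400)
step 1: x0=(0.9851, 1.9663, 1.4074) x1=(-1.7998, -1.3143, 1.3522)
step 2: x0=(0.9690, 1.9511, 1.4047) x1=(-1.8185, -1.2974, 1.3645)
step 3: x0=(0.9516, 1.9346, 1.4021) x1=(-1.8361, -1.2792, 1.3768)
step 4: x0=(0.9331, 1.9166, 1.3994) x1=(-1.8528, -1.2598, 1.3890)
step 5: x0=(0.9134, 1.8973, 1.3967) x1=(-1.8683, -1.2393, 1.4013)
step 6: x0=(0.8924, 1.8766, 1.3941) x1=(-1.8829, -1.2176, 1.4136)
step 7: x0=(0.8703, 1.8546, 1.3914) x1=(-1.8964, -1.1947, 1.4259)
step 8: x0=(0.8469, 1.8312, 1.3888) x1=(-1.9089, -1.1707, 1.4381)
step 9: x0=(0.8224, 1.8066, 1.3861) x1=(-1.9203, -1.1456, 1.4504)
step 10: x0=(0.7967, 1.7807, 1.3835) x1=(-1.9308, -1.1194, 1.4626)
step 11: x0=(0.7699, 1.7536, 1.3810) x1=(-1.9402, -1.0921, 1.4748)
step 12: x0=(0.7419, 1.7253, 1.3785) x1=(-1.9487, -1.0638, 1.4869)

3.8769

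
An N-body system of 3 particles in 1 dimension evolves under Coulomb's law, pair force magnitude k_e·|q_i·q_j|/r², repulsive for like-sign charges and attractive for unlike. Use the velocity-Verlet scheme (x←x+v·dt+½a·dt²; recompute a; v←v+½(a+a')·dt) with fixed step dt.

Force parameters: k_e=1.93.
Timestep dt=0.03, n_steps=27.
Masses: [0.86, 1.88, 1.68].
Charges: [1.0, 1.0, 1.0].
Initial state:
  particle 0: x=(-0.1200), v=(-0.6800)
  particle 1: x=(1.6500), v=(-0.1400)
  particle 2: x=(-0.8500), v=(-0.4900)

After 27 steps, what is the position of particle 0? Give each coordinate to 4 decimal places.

(0.0614)

step 0: x0=(-0.1200) x1=(1.6500) x2=(-0.8500)
step 1: x0=(-0.1388) x1=(1.6460) x2=(-0.8658)
step 2: x0=(-0.1545) x1=(1.6425) x2=(-0.8836)
step 3: x0=(-0.1669) x1=(1.6394) x2=(-0.9036)
step 4: x0=(-0.1763) x1=(1.6367) x2=(-0.9257)
step 5: x0=(-0.1827) x1=(1.6344) x2=(-0.9497)
step 6: x0=(-0.1862) x1=(1.6326) x2=(-0.9757)
step 7: x0=(-0.1872) x1=(1.6311) x2=(-1.0034)
step 8: x0=(-0.1857) x1=(1.6301) x2=(-1.0329)
step 9: x0=(-0.1820) x1=(1.6295) x2=(-1.0639)
step 10: x0=(-0.1763) x1=(1.6293) x2=(-1.0965)
step 11: x0=(-0.1689) x1=(1.6295) x2=(-1.1304)
step 12: x0=(-0.1599) x1=(1.6301) x2=(-1.1655)
step 13: x0=(-0.1495) x1=(1.6312) x2=(-1.2018)
step 14: x0=(-0.1379) x1=(1.6326) x2=(-1.2391)
step 15: x0=(-0.1254) x1=(1.6344) x2=(-1.2775)
step 16: x0=(-0.1119) x1=(1.6367) x2=(-1.3167)
step 17: x0=(-0.0977) x1=(1.6393) x2=(-1.3568)
step 18: x0=(-0.0830) x1=(1.6424) x2=(-1.3976)
step 19: x0=(-0.0677) x1=(1.6459) x2=(-1.4392)
step 20: x0=(-0.0520) x1=(1.6497) x2=(-1.4814)
step 21: x0=(-0.0361) x1=(1.6540) x2=(-1.5242)
step 22: x0=(-0.0199) x1=(1.6588) x2=(-1.5676)
step 23: x0=(-0.0037) x1=(1.6639) x2=(-1.6115)
step 24: x0=(0.0127) x1=(1.6694) x2=(-1.6559)
step 25: x0=(0.0290) x1=(1.6754) x2=(-1.7008)
step 26: x0=(0.0453) x1=(1.6818) x2=(-1.7461)
step 27: x0=(0.0614) x1=(1.6886) x2=(-1.7918)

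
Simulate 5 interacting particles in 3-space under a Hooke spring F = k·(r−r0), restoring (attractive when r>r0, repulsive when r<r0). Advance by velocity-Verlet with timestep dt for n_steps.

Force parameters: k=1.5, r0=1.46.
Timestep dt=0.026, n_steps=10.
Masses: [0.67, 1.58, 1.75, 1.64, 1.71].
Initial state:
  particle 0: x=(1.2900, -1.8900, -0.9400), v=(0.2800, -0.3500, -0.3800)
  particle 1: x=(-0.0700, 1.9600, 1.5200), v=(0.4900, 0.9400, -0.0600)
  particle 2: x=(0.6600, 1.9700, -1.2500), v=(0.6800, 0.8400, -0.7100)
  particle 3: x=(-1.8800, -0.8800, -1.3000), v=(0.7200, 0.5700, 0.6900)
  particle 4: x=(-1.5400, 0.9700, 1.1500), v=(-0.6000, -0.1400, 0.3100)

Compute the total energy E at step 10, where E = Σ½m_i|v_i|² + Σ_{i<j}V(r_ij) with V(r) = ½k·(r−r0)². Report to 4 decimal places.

43.4732

step 0: x0=(1.2900, -1.8900, -0.9400) x1=(-0.0700, 1.9600, 1.5200) x2=(0.6600, 1.9700, -1.2500) x3=(-1.8800, -0.8800, -1.3000) x4=(-1.5400, 0.9700, 1.1500)
step 1: x0=(1.2935, -1.8933, -0.9478) x1=(-0.0573, 1.9829, 1.5168) x2=(0.6769, 1.9905, -1.2676) x3=(-1.8598, -0.8639, -1.2810) x4=(-1.5546, 0.9657, 1.1569)
step 2: x0=(1.2893, -1.8851, -0.9515) x1=(-0.0448, 2.0027, 1.5104) x2=(0.6921, 2.0081, -1.2835) x3=(-1.8367, -0.8454, -1.2599) x4=(-1.5673, 0.9602, 1.1614)
step 3: x0=(1.2776, -1.8652, -0.9509) x1=(-0.0324, 2.0195, 1.5008) x2=(0.7057, 2.0230, -1.2977) x3=(-1.8108, -0.8243, -1.2369) x4=(-1.5778, 0.9535, 1.1634)
step 4: x0=(1.2584, -1.8338, -0.9462) x1=(-0.0202, 2.0331, 1.4880) x2=(0.7176, 2.0351, -1.3100) x3=(-1.7820, -0.8008, -1.2119) x4=(-1.5863, 0.9456, 1.1631)
step 5: x0=(1.2320, -1.7910, -0.9374) x1=(-0.0081, 2.0437, 1.4720) x2=(0.7278, 2.0444, -1.3206) x3=(-1.7504, -0.7748, -1.1849) x4=(-1.5927, 0.9366, 1.1605)
step 6: x0=(1.1985, -1.7369, -0.9244) x1=(0.0037, 2.0512, 1.4529) x2=(0.7363, 2.0509, -1.3293) x3=(-1.7162, -0.7465, -1.1562) x4=(-1.5970, 0.9266, 1.1555)
step 7: x0=(1.1582, -1.6719, -0.9075) x1=(0.0153, 2.0556, 1.4308) x2=(0.7431, 2.0547, -1.3362) x3=(-1.6794, -0.7158, -1.1257) x4=(-1.5991, 0.9156, 1.1481)
step 8: x0=(1.1114, -1.5963, -0.8867) x1=(0.0266, 2.0571, 1.4056) x2=(0.7482, 2.0558, -1.3411) x3=(-1.6401, -0.6828, -1.0935) x4=(-1.5990, 0.9038, 1.1385)
step 9: x0=(1.0583, -1.5104, -0.8621) x1=(0.0376, 2.0557, 1.3775) x2=(0.7516, 2.0543, -1.3443) x3=(-1.5983, -0.6475, -1.0596) x4=(-1.5969, 0.8911, 1.1266)
step 10: x0=(0.9995, -1.4148, -0.8339) x1=(0.0484, 2.0514, 1.3466) x2=(0.7532, 2.0502, -1.3455) x3=(-1.5543, -0.6100, -1.0243) x4=(-1.5926, 0.8777, 1.1126)
step 0 velocities: v0=(0.2800, -0.3500, -0.3800) v1=(0.4900, 0.9400, -0.0600) v2=(0.6800, 0.8400, -0.7100) v3=(0.7200, 0.5700, 0.6900) v4=(-0.6000, -0.1400, 0.3100)
step 0: KE=3.9580, PE=39.5296, E=43.4876
step 10 velocities: v0=(-2.3669, 3.8550, 1.1503) v1=(0.4071, -0.2157, -1.2414) v2=(0.0311, -0.2046, -0.0118) v3=(1.7349, 1.4851, 1.3865) v4=(0.2044, -0.5283, -0.5805)
step 10: KE=15.1367, PE=28.3364, E=43.4732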